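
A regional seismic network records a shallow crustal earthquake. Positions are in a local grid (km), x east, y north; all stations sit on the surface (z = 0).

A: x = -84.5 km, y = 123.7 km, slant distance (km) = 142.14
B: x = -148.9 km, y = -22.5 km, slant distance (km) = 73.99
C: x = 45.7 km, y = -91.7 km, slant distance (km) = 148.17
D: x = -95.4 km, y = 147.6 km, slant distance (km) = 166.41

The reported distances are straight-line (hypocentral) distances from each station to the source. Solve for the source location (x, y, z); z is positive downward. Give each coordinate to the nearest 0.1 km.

Each station gives a sphere (x−x_i)² + (y−y_i)² + z² = d_i² (stations at z=0).
Subtracting the A sphere from B and C: z² cancels, leaving linear equations in x and y:
-128.8 x − 292.4 y = 14964.78
260.4 x − 430.8 y = -13695.13
Solving: x ≈ -79.400, y ≈ -16.204 km (keep extra digits for the depth step; rounded: -79.4, -16.2).
Then from the A sphere: z² = 142.14² − (x + 84.5)² − (y − 123.7)² with x = -79.400, y = -16.204, so z ≈ 24.589 ≈ 24.6 km.

x ≈ -79.4 km, y ≈ -16.2 km, depth ≈ 24.6 km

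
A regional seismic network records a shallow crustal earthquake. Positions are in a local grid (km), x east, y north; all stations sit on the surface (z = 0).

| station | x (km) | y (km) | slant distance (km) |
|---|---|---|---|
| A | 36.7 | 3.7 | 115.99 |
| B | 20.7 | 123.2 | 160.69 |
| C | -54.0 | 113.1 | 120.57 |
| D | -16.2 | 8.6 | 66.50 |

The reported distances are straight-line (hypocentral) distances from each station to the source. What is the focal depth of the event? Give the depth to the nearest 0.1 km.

depth ≈ 27.2 km

Each station gives a sphere (x−x_i)² + (y−y_i)² + z² = d_i² (stations at z=0).
Subtracting the A sphere from B and C: z² cancels, leaving linear equations in x and y:
-32.0 x + 239.0 y = 1878.55
-181.4 x + 218.8 y = 13263.59
Solving: x ≈ -75.894, y ≈ -2.301 km (keep extra digits for the depth step; rounded: -75.9, -2.3).
Then from the A sphere: z² = 115.99² − (x − 36.7)² − (y − 3.7)² with x = -75.894, y = -2.301, so z ≈ 27.208 ≈ 27.2 km.
Check against D (with the unrounded solution): distance 66.50 ≈ 66.50 km. ✓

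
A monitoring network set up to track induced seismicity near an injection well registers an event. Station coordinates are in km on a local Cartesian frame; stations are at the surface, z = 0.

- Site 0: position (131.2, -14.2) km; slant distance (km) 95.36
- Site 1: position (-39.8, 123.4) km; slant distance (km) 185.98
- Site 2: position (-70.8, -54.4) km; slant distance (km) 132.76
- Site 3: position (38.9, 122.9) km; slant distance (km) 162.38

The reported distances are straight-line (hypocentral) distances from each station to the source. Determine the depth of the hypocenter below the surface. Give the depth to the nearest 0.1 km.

depth ≈ 48.2 km

Each station gives a sphere (x−x_i)² + (y−y_i)² + z² = d_i² (stations at z=0).
Subtracting the Site 0 sphere from Site 1 and Site 2: z² cancels, leaving linear equations in x and y:
-342.0 x + 275.2 y = -26098.51
-404.0 x − 80.4 y = -17974.77
Solving: x ≈ 50.801, y ≈ -31.703 km (keep extra digits for the depth step; rounded: 50.8, -31.7).
Then from the Site 0 sphere: z² = 95.36² − (x − 131.2)² − (y + 14.2)² with x = 50.801, y = -31.703, so z ≈ 48.199 ≈ 48.2 km.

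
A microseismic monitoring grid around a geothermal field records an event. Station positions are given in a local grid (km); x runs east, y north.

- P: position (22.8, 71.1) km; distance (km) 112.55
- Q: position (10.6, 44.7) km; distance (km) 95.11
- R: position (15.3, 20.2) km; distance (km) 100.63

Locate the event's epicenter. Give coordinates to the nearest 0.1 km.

Circle about each station: (x − 22.8)² + (y − 71.1)² = 112.55²; (x − 10.6)² + (y − 44.7)² = 95.11²; (x − 15.3)² + (y − 20.2)² = 100.63².
Subtracting pairs of circle equations eliminates x²+y² and gives linear equations (the radical axes):
-24.4 x − 52.8 y = 156.99
-15.0 x − 101.8 y = -2391.81
Solving the 2×2 system: x ≈ -84.1, y ≈ 35.9 km.

x ≈ -84.1 km, y ≈ 35.9 km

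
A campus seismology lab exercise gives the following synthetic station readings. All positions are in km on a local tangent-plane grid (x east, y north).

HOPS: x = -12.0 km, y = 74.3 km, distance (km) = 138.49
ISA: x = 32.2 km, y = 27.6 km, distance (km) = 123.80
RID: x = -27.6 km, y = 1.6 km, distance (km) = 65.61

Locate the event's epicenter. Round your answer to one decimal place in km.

Circle about each station: (x + 12.0)² + (y − 74.3)² = 138.49²; (x − 32.2)² + (y − 27.6)² = 123.80²; (x + 27.6)² + (y − 1.6)² = 65.61².
Subtracting the HOPS equation from the ISA and RID equations removes the quadratic terms:
88.4 x − 93.4 y = -12.85
-31.2 x − 145.4 y = 9974.64
Solving the 2×2 system: x ≈ -59.2, y ≈ -55.9 km.
Check against HOPS (with the unrounded x, y): √((x + 12.0)²+(y − 74.3)²) = 138.49 ≈ 138.49 km. ✓

-59.2 km east, -55.9 km north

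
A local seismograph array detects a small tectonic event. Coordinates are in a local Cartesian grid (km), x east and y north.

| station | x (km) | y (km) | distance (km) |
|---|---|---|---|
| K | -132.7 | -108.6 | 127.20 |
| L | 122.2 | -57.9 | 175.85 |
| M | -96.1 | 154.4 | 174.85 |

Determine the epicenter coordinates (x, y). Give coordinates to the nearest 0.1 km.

-48.0 km east, -13.7 km north

Circle about each station: (x + 132.7)² + (y + 108.6)² = 127.20²; (x − 122.2)² + (y + 57.9)² = 175.85²; (x + 96.1)² + (y − 154.4)² = 174.85².
Subtracting the K equation from the L and M equations removes the quadratic terms:
509.8 x + 101.4 y = -25861.38
73.2 x + 526.0 y = -10721.36
Solving the 2×2 system: x ≈ -48.0, y ≈ -13.7 km.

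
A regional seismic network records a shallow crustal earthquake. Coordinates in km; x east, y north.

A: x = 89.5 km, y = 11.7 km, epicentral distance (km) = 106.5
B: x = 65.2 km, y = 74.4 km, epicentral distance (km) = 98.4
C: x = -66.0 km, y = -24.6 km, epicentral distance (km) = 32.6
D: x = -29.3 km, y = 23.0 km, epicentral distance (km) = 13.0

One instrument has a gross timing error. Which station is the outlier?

Solve using three stations at a time. Using A, B, D (subtract circle equations pairwise → linear system) gives (x, y) ≈ (-16.7, 19.8).
Distances from that point to each station vs reported:
  A: calculated 106.5 vs reported 106.5 → residual 0.0 km
  B: calculated 98.4 vs reported 98.4 → residual 0.0 km
  C: calculated 66.4 vs reported 32.6 → residual 33.8 km
  D: calculated 13.0 vs reported 13.0 → residual 0.0 km
A, B, D are mutually consistent (residuals ≈ 0); C is off by 33.8 km.

C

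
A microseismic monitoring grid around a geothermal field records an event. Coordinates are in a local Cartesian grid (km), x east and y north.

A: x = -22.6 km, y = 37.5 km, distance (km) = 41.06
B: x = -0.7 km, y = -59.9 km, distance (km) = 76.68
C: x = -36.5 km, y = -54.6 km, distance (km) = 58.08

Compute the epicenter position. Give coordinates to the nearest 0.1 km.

Circle about each station: (x + 22.6)² + (y − 37.5)² = 41.06²; (x + 0.7)² + (y + 59.9)² = 76.68²; (x + 36.5)² + (y + 54.6)² = 58.08².
Subtracting the A equation from the B and C equations removes the quadratic terms:
43.8 x − 194.8 y = -2522.41
-27.8 x − 184.2 y = 709.04
Solving the 2×2 system: x ≈ -44.7, y ≈ 2.9 km.

(-44.7, 2.9)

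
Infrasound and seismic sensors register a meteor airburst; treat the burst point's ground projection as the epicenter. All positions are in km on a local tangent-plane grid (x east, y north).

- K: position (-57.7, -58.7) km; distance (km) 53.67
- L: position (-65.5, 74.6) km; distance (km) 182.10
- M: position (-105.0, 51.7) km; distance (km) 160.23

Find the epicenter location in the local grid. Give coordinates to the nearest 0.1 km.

Circle about each station: (x + 57.7)² + (y + 58.7)² = 53.67²; (x + 65.5)² + (y − 74.6)² = 182.10²; (x + 105.0)² + (y − 51.7)² = 160.23².
Subtracting the K equation from the L and M equations removes the quadratic terms:
-15.6 x + 266.6 y = -27199.51
-94.6 x + 220.8 y = -15870.27
Solving the 2×2 system: x ≈ -81.5, y ≈ -106.8 km.

(-81.5, -106.8)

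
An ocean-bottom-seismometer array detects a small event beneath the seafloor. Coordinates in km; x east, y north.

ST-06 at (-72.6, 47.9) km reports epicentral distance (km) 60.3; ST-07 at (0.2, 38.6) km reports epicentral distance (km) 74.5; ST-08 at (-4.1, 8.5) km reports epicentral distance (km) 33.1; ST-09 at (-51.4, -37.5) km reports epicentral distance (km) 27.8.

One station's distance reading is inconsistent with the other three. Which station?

Solve using three stations at a time. Using ST-06, ST-07, ST-09 (subtract circle equations pairwise → linear system) gives (x, y) ≈ (-56.2, -10.1).
Distances from that point to each station vs reported:
  ST-06: calculated 60.3 vs reported 60.3 → residual 0.0 km
  ST-07: calculated 74.5 vs reported 74.5 → residual 0.0 km
  ST-08: calculated 55.3 vs reported 33.1 → residual 22.2 km
  ST-09: calculated 27.8 vs reported 27.8 → residual 0.0 km
ST-06, ST-07, ST-09 are mutually consistent (residuals ≈ 0); ST-08 is off by 22.2 km.

ST-08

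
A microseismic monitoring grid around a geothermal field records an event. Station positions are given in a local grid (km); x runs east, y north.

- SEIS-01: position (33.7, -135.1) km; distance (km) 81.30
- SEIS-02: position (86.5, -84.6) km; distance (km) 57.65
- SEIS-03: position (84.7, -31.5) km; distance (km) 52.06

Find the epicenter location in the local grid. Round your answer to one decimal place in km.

37.7 km east, -53.9 km north

Circle about each station: (x − 33.7)² + (y + 135.1)² = 81.30²; (x − 86.5)² + (y + 84.6)² = 57.65²; (x − 84.7)² + (y + 31.5)² = 52.06².
Subtracting the SEIS-01 equation from the SEIS-02 and SEIS-03 equations removes the quadratic terms:
105.6 x + 101.0 y = -1462.12
102.0 x + 207.2 y = -7321.91
Solving the 2×2 system: x ≈ 37.7, y ≈ -53.9 km.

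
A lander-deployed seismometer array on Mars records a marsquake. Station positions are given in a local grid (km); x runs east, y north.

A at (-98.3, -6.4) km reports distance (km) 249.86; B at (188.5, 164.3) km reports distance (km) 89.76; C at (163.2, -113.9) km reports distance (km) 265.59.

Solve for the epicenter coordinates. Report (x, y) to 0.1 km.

Circle about each station: (x + 98.3)² + (y + 6.4)² = 249.86²; (x − 188.5)² + (y − 164.3)² = 89.76²; (x − 163.2)² + (y + 113.9)² = 265.59².
Subtracting pairs of circle equations eliminates x²+y² and gives linear equations (the radical axes):
573.6 x + 341.4 y = 107196.05
523.0 x − 215.0 y = 21795.57
Solving the 2×2 system: x ≈ 101.0, y ≈ 144.3 km.
Check against A (with the unrounded x, y): √((x + 98.3)²+(y + 6.4)²) = 249.86 ≈ 249.86 km. ✓

101.0 km east, 144.3 km north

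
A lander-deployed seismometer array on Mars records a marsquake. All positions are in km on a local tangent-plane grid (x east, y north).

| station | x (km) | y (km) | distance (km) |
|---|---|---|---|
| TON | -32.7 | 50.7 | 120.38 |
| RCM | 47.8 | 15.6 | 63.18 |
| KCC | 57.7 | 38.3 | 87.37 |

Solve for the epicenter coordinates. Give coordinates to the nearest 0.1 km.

Circle about each station: (x + 32.7)² + (y − 50.7)² = 120.38²; (x − 47.8)² + (y − 15.6)² = 63.18²; (x − 57.7)² + (y − 38.3)² = 87.37².
Subtracting the TON equation from the RCM and KCC equations removes the quadratic terms:
161.0 x − 70.2 y = 9388.05
180.8 x − 24.8 y = 8014.23
Solving the 2×2 system: x ≈ 37.9, y ≈ -46.8 km.

(37.9, -46.8)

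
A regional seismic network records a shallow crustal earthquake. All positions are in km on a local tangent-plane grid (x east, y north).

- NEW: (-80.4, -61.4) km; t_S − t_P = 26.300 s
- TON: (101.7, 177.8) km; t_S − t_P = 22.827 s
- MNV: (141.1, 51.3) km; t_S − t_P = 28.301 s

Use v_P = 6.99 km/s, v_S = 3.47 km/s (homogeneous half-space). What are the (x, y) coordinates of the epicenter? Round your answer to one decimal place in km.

Distance from S−P lag: d = Δt · v_P v_S / (v_P − v_S) = Δt · (6.99·3.47)/(6.99−3.47) ≈ 6.8907·Δt.
So d_NEW = 181.23, d_TON = 157.29, d_MNV = 195.01 km.
Circle about each station: (x + 80.4)² + (y + 61.4)² = 181.23²; (x − 101.7)² + (y − 177.8)² = 157.29²; (x − 141.1)² + (y − 51.3)² = 195.01².
Subtracting pairs of circle equations eliminates x²+y² and gives linear equations (the radical axes):
364.2 x + 478.4 y = 39825.78
443.0 x + 225.4 y = 7122.19
Solving the 2×2 system: x ≈ -42.9, y ≈ 115.9 km.
Check against NEW (with the unrounded x, y): √((x + 80.4)²+(y + 61.4)²) = 181.23 ≈ 181.23 km. ✓

-42.9 km east, 115.9 km north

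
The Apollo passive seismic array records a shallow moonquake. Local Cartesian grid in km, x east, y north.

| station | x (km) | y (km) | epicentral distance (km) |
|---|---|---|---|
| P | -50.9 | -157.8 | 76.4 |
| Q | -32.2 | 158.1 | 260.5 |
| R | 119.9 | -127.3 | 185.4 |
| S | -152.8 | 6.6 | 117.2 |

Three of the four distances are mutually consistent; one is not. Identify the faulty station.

Solve using three stations at a time. Using P, Q, S (subtract circle equations pairwise → linear system) gives (x, y) ≈ (-94.2, -94.9).
Distances from that point to each station vs reported:
  P: calculated 76.4 vs reported 76.4 → residual 0.0 km
  Q: calculated 260.5 vs reported 260.5 → residual 0.0 km
  R: calculated 216.6 vs reported 185.4 → residual 31.2 km
  S: calculated 117.2 vs reported 117.2 → residual 0.0 km
P, Q, S are mutually consistent (residuals ≈ 0); R is off by 31.2 km.

R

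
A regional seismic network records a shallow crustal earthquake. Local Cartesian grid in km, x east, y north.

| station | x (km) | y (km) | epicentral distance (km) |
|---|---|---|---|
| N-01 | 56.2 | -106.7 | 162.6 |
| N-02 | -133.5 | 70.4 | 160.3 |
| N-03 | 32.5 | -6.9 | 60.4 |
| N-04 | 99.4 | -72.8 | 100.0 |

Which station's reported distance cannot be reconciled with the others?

N-04

Solve using three stations at a time. Using N-01, N-02, N-03 (subtract circle equations pairwise → linear system) gives (x, y) ≈ (25.8, 53.0).
Distances from that point to each station vs reported:
  N-01: calculated 162.5 vs reported 162.6 → residual 0.1 km
  N-02: calculated 160.2 vs reported 160.3 → residual 0.1 km
  N-03: calculated 60.2 vs reported 60.4 → residual 0.2 km
  N-04: calculated 145.7 vs reported 100.0 → residual 45.7 km
N-01, N-02, N-03 are mutually consistent (residuals ≈ 0); N-04 is off by 45.7 km.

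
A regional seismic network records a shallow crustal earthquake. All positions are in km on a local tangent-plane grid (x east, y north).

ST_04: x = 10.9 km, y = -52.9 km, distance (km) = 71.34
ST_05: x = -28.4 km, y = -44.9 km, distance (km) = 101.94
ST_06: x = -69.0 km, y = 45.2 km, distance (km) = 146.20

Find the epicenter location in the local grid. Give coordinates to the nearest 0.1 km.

(66.9, -8.7)

Circle about each station: (x − 10.9)² + (y + 52.9)² = 71.34²; (x + 28.4)² + (y + 44.9)² = 101.94²; (x + 69.0)² + (y − 45.2)² = 146.20².
Subtracting pairs of circle equations eliminates x²+y² and gives linear equations (the radical axes):
-78.6 x + 16.0 y = -5397.02
-159.8 x + 196.2 y = -12398.22
Solving the 2×2 system: x ≈ 66.9, y ≈ -8.7 km.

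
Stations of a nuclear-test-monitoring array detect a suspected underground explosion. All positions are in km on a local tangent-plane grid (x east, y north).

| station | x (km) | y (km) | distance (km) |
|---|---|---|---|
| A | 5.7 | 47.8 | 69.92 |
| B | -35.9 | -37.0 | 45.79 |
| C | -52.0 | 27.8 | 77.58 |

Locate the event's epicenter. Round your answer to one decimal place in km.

Circle about each station: (x − 5.7)² + (y − 47.8)² = 69.92²; (x + 35.9)² + (y + 37.0)² = 45.79²; (x + 52.0)² + (y − 27.8)² = 77.58².
Subtracting the A equation from the B and C equations removes the quadratic terms:
-83.2 x − 169.6 y = 3132.56
-115.4 x − 40.0 y = 29.66
Solving the 2×2 system: x ≈ 7.4, y ≈ -22.1 km.
Check against A (with the unrounded x, y): √((x − 5.7)²+(y − 47.8)²) = 69.92 ≈ 69.92 km. ✓

7.4 km east, -22.1 km north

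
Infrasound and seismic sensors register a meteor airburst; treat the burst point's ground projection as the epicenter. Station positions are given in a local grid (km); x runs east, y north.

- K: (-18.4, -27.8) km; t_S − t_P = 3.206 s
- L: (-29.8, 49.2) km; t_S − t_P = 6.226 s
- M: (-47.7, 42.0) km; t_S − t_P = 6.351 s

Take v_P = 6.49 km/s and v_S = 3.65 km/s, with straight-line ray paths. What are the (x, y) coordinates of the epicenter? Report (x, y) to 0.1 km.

Distance from S−P lag: d = Δt · v_P v_S / (v_P − v_S) = Δt · (6.49·3.65)/(6.49−3.65) ≈ 8.3410·Δt.
So d_K = 26.74, d_L = 51.93, d_M = 52.97 km.
Circle about each station: (x + 18.4)² + (y + 27.8)² = 26.74²; (x + 29.8)² + (y − 49.2)² = 51.93²; (x + 47.7)² + (y − 42.0)² = 52.97².
Subtracting the K equation from the L and M equations removes the quadratic terms:
-22.8 x + 154.0 y = 215.58
-58.6 x + 139.6 y = 837.10
Solving the 2×2 system: x ≈ -16.9, y ≈ -1.1 km.
Check against K (with the unrounded x, y): √((x + 18.4)²+(y + 27.8)²) = 26.74 ≈ 26.74 km. ✓

(-16.9, -1.1)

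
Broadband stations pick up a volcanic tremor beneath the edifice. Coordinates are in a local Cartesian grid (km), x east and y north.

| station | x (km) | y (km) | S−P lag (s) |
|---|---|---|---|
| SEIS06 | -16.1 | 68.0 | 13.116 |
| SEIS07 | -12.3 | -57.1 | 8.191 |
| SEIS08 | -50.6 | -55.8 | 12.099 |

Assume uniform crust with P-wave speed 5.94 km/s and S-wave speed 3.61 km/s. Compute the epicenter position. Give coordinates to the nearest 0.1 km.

Distance from S−P lag: d = Δt · v_P v_S / (v_P − v_S) = Δt · (5.94·3.61)/(5.94−3.61) ≈ 9.2032·Δt.
So d_SEIS06 = 120.71, d_SEIS07 = 75.38, d_SEIS08 = 111.35 km.
Circle about each station: (x + 16.1)² + (y − 68.0)² = 120.71²; (x + 12.3)² + (y + 57.1)² = 75.38²; (x + 50.6)² + (y + 55.8)² = 111.35².
Subtracting pairs of circle equations eliminates x²+y² and gives linear equations (the radical axes):
7.6 x − 250.2 y = 7417.25
-69.0 x − 247.6 y = 2962.87
Solving the 2×2 system: x ≈ 57.2, y ≈ -27.9 km.

x ≈ 57.2 km, y ≈ -27.9 km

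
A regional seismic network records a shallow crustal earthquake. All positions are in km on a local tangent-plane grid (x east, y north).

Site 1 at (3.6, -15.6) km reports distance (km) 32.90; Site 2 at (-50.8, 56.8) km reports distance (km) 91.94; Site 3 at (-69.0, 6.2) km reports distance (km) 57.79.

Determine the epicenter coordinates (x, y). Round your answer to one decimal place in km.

(-25.2, -31.5)

Circle about each station: (x − 3.6)² + (y + 15.6)² = 32.90²; (x + 50.8)² + (y − 56.8)² = 91.94²; (x + 69.0)² + (y − 6.2)² = 57.79².
Subtracting pairs of circle equations eliminates x²+y² and gives linear equations (the radical axes):
-108.8 x + 144.8 y = -1819.99
-145.2 x + 43.6 y = 2285.85
Solving the 2×2 system: x ≈ -25.2, y ≈ -31.5 km.
Check against Site 1 (with the unrounded x, y): √((x − 3.6)²+(y + 15.6)²) = 32.90 ≈ 32.90 km. ✓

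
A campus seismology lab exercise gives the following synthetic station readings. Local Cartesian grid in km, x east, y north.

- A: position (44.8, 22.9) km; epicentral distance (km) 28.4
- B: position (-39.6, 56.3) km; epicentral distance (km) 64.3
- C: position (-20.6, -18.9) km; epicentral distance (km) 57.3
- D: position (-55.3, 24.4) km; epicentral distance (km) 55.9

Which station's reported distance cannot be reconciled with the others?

D

Solve using three stations at a time. Using A, B, C (subtract circle equations pairwise → linear system) gives (x, y) ≈ (16.5, 24.8).
Distances from that point to each station vs reported:
  A: calculated 28.4 vs reported 28.4 → residual 0.0 km
  B: calculated 64.3 vs reported 64.3 → residual 0.0 km
  C: calculated 57.3 vs reported 57.3 → residual 0.0 km
  D: calculated 71.8 vs reported 55.9 → residual 15.9 km
A, B, C are mutually consistent (residuals ≈ 0); D is off by 15.9 km.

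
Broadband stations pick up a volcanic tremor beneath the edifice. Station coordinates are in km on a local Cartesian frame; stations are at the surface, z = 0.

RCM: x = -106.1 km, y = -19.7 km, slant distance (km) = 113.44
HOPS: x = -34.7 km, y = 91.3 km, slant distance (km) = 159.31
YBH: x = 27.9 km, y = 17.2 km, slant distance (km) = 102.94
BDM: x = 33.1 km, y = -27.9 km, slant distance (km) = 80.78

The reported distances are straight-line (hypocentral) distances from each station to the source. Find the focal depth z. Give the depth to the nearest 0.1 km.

Each station gives a sphere (x−x_i)² + (y−y_i)² + z² = d_i² (stations at z=0).
Subtracting the RCM sphere from HOPS and YBH: z² cancels, leaving linear equations in x and y:
142.8 x + 222.0 y = -14616.56
268.0 x + 73.8 y = -8299.06
Solving: x ≈ -15.599, y ≈ -55.806 km (keep extra digits for the depth step; rounded: -15.6, -55.8).
Then from the RCM sphere: z² = 113.44² − (x + 106.1)² − (y + 19.7)² with x = -15.599, y = -55.806, so z ≈ 58.091 ≈ 58.1 km.

z ≈ 58.1 km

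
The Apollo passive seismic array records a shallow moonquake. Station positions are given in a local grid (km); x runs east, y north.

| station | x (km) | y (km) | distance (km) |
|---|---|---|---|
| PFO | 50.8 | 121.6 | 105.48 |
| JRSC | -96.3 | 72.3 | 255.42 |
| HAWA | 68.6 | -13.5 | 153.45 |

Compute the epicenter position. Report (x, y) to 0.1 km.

Circle about each station: (x − 50.8)² + (y − 121.6)² = 105.48²; (x + 96.3)² + (y − 72.3)² = 255.42²; (x − 68.6)² + (y + 13.5)² = 153.45².
Subtracting the PFO equation from the JRSC and HAWA equations removes the quadratic terms:
-294.2 x − 98.6 y = -56979.57
35.6 x − 270.2 y = -24899.86
Solving the 2×2 system: x ≈ 155.9, y ≈ 112.7 km.

155.9 km east, 112.7 km north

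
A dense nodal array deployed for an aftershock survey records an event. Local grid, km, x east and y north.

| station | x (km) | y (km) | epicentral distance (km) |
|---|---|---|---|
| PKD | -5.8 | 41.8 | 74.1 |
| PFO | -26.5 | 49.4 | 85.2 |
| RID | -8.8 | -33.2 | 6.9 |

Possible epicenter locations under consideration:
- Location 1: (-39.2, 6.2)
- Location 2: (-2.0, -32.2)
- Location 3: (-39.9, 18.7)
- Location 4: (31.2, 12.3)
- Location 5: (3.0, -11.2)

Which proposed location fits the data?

Location 2

For each candidate, compare |candidate − station| to the reported distance:
Location 1: residuals PKD 25.3, PFO 40.2, RID 42.9 → max 42.9 km
Location 2: residuals PKD 0.0, PFO 0.0, RID 0.0 → max 0.0 km
Location 3: residuals PKD 32.9, PFO 51.7, RID 53.6 → max 53.6 km
Location 4: residuals PKD 26.8, PFO 16.6, RID 53.7 → max 53.7 km
Location 5: residuals PKD 20.4, PFO 17.8, RID 18.1 → max 20.4 km
Only Location 2 has all residuals ≈ 0.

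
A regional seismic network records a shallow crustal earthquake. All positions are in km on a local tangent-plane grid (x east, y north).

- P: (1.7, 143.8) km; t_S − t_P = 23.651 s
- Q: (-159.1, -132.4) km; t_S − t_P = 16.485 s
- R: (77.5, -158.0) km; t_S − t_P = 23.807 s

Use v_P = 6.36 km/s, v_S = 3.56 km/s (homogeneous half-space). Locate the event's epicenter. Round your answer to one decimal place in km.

Distance from S−P lag: d = Δt · v_P v_S / (v_P − v_S) = Δt · (6.36·3.56)/(6.36−3.56) ≈ 8.0863·Δt.
So d_P = 191.25, d_Q = 133.30, d_R = 192.51 km.
Circle about each station: (x − 1.7)² + (y − 143.8)² = 191.25²; (x + 159.1)² + (y + 132.4)² = 133.30²; (x − 77.5)² + (y + 158.0)² = 192.51².
Subtracting the P equation from the Q and R equations removes the quadratic terms:
-321.6 x − 552.4 y = 40968.91
151.6 x − 603.6 y = 9805.38
Solving the 2×2 system: x ≈ -69.5, y ≈ -33.7 km.

-69.5 km east, -33.7 km north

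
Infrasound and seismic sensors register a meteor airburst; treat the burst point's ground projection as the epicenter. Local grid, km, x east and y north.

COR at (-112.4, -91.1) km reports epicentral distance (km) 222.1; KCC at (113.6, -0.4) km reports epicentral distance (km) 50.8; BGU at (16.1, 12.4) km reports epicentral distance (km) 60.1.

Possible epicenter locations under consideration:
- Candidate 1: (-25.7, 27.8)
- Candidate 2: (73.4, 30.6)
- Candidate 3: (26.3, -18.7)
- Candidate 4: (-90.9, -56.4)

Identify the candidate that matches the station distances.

Candidate 2

For each candidate, compare |candidate − station| to the reported distance:
Candidate 1: residuals COR 74.9, KCC 91.3, BGU 15.6 → max 91.3 km
Candidate 2: residuals COR 0.0, KCC 0.0, BGU 0.0 → max 0.0 km
Candidate 3: residuals COR 65.6, KCC 38.4, BGU 27.4 → max 65.6 km
Candidate 4: residuals COR 181.3, KCC 161.2, BGU 67.1 → max 181.3 km
Only Candidate 2 has all residuals ≈ 0.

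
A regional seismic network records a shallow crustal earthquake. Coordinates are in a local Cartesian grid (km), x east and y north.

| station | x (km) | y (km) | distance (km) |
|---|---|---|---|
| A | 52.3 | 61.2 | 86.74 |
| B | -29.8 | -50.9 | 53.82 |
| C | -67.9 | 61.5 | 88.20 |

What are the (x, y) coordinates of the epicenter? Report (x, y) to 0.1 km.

-6.9 km east, -2.2 km north

Circle about each station: (x − 52.3)² + (y − 61.2)² = 86.74²; (x + 29.8)² + (y + 50.9)² = 53.82²; (x + 67.9)² + (y − 61.5)² = 88.20².
Subtracting pairs of circle equations eliminates x²+y² and gives linear equations (the radical axes):
-164.2 x − 224.2 y = 1625.36
-240.4 x + 0.6 y = 1656.52
Solving the 2×2 system: x ≈ -6.9, y ≈ -2.2 km.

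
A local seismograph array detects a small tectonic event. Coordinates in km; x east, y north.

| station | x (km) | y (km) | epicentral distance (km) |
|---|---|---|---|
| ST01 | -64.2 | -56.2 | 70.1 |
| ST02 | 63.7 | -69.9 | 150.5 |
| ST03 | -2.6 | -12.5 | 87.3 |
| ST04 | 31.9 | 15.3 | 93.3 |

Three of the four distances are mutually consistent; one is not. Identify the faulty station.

Solve using three stations at a time. Using ST01, ST02, ST04 (subtract circle equations pairwise → linear system) gives (x, y) ≈ (-61.4, 13.8).
Distances from that point to each station vs reported:
  ST01: calculated 70.1 vs reported 70.1 → residual 0.0 km
  ST02: calculated 150.5 vs reported 150.5 → residual 0.0 km
  ST03: calculated 64.4 vs reported 87.3 → residual 22.9 km
  ST04: calculated 93.3 vs reported 93.3 → residual 0.0 km
ST01, ST02, ST04 are mutually consistent (residuals ≈ 0); ST03 is off by 22.9 km.

ST03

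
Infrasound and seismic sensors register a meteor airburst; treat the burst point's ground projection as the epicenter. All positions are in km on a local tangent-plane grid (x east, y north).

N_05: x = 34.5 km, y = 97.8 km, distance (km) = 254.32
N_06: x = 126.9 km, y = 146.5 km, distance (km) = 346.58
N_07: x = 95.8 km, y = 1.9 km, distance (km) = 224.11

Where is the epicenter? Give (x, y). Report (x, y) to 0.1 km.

Circle about each station: (x − 34.5)² + (y − 97.8)² = 254.32²; (x − 126.9)² + (y − 146.5)² = 346.58²; (x − 95.8)² + (y − 1.9)² = 224.11².
Subtracting the N_05 equation from the N_06 and N_07 equations removes the quadratic terms:
184.8 x + 97.4 y = -28628.26
122.6 x − 191.8 y = 12879.53
Solving the 2×2 system: x ≈ -89.4, y ≈ -124.3 km.
Check against N_05 (with the unrounded x, y): √((x − 34.5)²+(y − 97.8)²) = 254.32 ≈ 254.32 km. ✓

x ≈ -89.4 km, y ≈ -124.3 km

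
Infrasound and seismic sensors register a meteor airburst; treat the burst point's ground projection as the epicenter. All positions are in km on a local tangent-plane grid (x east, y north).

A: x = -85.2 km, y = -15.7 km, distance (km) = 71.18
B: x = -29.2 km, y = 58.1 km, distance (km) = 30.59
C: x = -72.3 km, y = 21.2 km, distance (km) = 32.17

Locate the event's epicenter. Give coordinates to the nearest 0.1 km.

Circle about each station: (x + 85.2)² + (y + 15.7)² = 71.18²; (x + 29.2)² + (y − 58.1)² = 30.59²; (x + 72.3)² + (y − 21.2)² = 32.17².
Subtracting the A equation from the B and C equations removes the quadratic terms:
112.0 x + 147.6 y = 853.56
25.8 x + 73.8 y = 2202.88
Solving the 2×2 system: x ≈ -58.8, y ≈ 50.4 km.
Check against A (with the unrounded x, y): √((x + 85.2)²+(y + 15.7)²) = 71.18 ≈ 71.18 km. ✓

-58.8 km east, 50.4 km north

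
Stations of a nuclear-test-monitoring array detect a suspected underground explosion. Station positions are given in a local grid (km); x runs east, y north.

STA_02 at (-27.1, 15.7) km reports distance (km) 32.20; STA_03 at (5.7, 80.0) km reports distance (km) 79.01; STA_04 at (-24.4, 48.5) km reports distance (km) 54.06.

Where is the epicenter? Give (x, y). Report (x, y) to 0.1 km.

Circle about each station: (x + 27.1)² + (y − 15.7)² = 32.20²; (x − 5.7)² + (y − 80.0)² = 79.01²; (x + 24.4)² + (y − 48.5)² = 54.06².
Subtracting pairs of circle equations eliminates x²+y² and gives linear equations (the radical axes):
65.6 x + 128.6 y = 245.85
5.4 x + 65.6 y = 81.07
Solving the 2×2 system: x ≈ 1.6, y ≈ 1.1 km.

x ≈ 1.6 km, y ≈ 1.1 km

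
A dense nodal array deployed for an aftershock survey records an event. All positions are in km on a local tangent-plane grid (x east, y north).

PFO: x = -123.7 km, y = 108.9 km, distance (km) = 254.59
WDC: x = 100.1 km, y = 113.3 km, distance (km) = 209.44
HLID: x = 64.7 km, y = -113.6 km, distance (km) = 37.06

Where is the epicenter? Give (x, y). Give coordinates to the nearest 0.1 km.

(38.9, -87.0)

Circle about each station: (x + 123.7)² + (y − 108.9)² = 254.59²; (x − 100.1)² + (y − 113.3)² = 209.44²; (x − 64.7)² + (y + 113.6)² = 37.06².
Subtracting the PFO equation from the WDC and HLID equations removes the quadratic terms:
447.6 x + 8.8 y = 16646.95
376.8 x − 445.0 y = 53372.77
Solving the 2×2 system: x ≈ 38.9, y ≈ -87.0 km.
Check against PFO (with the unrounded x, y): √((x + 123.7)²+(y − 108.9)²) = 254.59 ≈ 254.59 km. ✓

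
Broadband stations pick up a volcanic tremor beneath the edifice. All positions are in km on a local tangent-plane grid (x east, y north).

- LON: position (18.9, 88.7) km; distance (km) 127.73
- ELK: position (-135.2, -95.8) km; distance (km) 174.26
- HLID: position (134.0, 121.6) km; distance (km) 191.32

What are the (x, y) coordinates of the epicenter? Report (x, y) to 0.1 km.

29.4 km east, -38.6 km north

Circle about each station: (x − 18.9)² + (y − 88.7)² = 127.73²; (x + 135.2)² + (y + 95.8)² = 174.26²; (x − 134.0)² + (y − 121.6)² = 191.32².
Subtracting the LON equation from the ELK and HLID equations removes the quadratic terms:
-308.2 x − 369.0 y = 5180.19
230.2 x + 65.8 y = 4229.27
Solving the 2×2 system: x ≈ 29.4, y ≈ -38.6 km.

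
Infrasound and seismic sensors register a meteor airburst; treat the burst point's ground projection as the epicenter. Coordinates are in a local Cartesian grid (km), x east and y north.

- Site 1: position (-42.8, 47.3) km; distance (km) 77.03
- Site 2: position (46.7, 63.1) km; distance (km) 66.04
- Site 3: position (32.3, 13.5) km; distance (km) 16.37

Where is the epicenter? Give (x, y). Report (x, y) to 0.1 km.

Circle about each station: (x + 42.8)² + (y − 47.3)² = 77.03²; (x − 46.7)² + (y − 63.1)² = 66.04²; (x − 32.3)² + (y − 13.5)² = 16.37².
Subtracting the Site 1 equation from the Site 2 and Site 3 equations removes the quadratic terms:
179.0 x + 31.6 y = 3665.71
150.2 x − 67.6 y = 2822.05
Solving the 2×2 system: x ≈ 20.0, y ≈ 2.7 km.

20.0 km east, 2.7 km north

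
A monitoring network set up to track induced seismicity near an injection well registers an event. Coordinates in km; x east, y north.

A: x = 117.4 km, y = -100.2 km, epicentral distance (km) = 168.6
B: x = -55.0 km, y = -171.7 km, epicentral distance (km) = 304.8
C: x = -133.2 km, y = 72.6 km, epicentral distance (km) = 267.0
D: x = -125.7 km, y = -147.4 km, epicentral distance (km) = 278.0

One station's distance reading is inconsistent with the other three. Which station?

D

Solve using three stations at a time. Using A, B, C (subtract circle equations pairwise → linear system) gives (x, y) ≈ (133.8, 67.6).
Distances from that point to each station vs reported:
  A: calculated 168.6 vs reported 168.6 → residual 0.0 km
  B: calculated 304.8 vs reported 304.8 → residual 0.0 km
  C: calculated 267.0 vs reported 267.0 → residual 0.0 km
  D: calculated 337.0 vs reported 278.0 → residual 59.0 km
A, B, C are mutually consistent (residuals ≈ 0); D is off by 59.0 km.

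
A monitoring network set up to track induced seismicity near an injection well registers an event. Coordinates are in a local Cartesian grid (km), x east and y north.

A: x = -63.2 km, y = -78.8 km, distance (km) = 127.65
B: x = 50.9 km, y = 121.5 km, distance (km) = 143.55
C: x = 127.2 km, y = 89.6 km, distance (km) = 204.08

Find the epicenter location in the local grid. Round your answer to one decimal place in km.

Circle about each station: (x + 63.2)² + (y + 78.8)² = 127.65²; (x − 50.9)² + (y − 121.5)² = 143.55²; (x − 127.2)² + (y − 89.6)² = 204.08².
Subtracting the A equation from the B and C equations removes the quadratic terms:
228.2 x + 400.6 y = 2837.30
380.8 x + 336.8 y = -11349.80
Solving the 2×2 system: x ≈ -72.7, y ≈ 48.5 km.
Check against A (with the unrounded x, y): √((x + 63.2)²+(y + 78.8)²) = 127.65 ≈ 127.65 km. ✓

-72.7 km east, 48.5 km north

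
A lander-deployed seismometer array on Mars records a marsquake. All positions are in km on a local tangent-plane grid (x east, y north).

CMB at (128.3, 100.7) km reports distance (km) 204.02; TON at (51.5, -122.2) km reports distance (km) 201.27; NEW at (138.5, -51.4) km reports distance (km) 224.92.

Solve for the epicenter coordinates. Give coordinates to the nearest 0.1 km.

-66.7 km east, 40.7 km north

Circle about each station: (x − 128.3)² + (y − 100.7)² = 204.02²; (x − 51.5)² + (y + 122.2)² = 201.27²; (x − 138.5)² + (y + 51.4)² = 224.92².
Subtracting the CMB equation from the TON and NEW equations removes the quadratic terms:
-153.6 x − 445.8 y = -7901.74
20.4 x − 304.2 y = -13742.02
Solving the 2×2 system: x ≈ -66.7, y ≈ 40.7 km.
Check against CMB (with the unrounded x, y): √((x − 128.3)²+(y − 100.7)²) = 204.01 ≈ 204.02 km. ✓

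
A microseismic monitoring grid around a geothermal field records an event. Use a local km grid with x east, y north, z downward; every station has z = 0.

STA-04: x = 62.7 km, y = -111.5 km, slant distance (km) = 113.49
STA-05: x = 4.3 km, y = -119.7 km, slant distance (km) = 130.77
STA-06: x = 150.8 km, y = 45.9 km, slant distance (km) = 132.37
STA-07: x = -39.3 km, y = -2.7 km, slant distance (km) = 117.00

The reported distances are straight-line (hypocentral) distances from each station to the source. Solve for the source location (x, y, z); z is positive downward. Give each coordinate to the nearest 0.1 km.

x ≈ 56.1 km, y ≈ -19.2 km, depth ≈ 65.7 km

Each station gives a sphere (x−x_i)² + (y−y_i)² + z² = d_i² (stations at z=0).
Subtracting the STA-04 sphere from STA-05 and STA-06: z² cancels, leaving linear equations in x and y:
-116.8 x − 16.4 y = -6237.77
176.2 x + 314.8 y = 3842.07
Solving: x ≈ 56.101, y ≈ -19.196 km (keep extra digits for the depth step; rounded: 56.1, -19.2).
Then from the STA-04 sphere: z² = 113.49² − (x − 62.7)² − (y + 111.5)² with x = 56.101, y = -19.196, so z ≈ 65.699 ≈ 65.7 km.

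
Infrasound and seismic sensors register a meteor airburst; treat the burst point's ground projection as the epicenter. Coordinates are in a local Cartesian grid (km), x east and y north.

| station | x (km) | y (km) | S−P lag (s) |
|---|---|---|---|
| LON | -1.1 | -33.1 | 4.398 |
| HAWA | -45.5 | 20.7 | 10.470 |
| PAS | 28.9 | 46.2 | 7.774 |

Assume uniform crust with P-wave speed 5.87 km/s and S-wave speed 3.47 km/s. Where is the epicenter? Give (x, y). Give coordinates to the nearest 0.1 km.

Distance from S−P lag: d = Δt · v_P v_S / (v_P − v_S) = Δt · (5.87·3.47)/(5.87−3.47) ≈ 8.4870·Δt.
So d_LON = 37.33, d_HAWA = 88.86, d_PAS = 65.98 km.
Circle about each station: (x + 1.1)² + (y + 33.1)² = 37.33²; (x + 45.5)² + (y − 20.7)² = 88.86²; (x − 28.9)² + (y − 46.2)² = 65.98².
Subtracting pairs of circle equations eliminates x²+y² and gives linear equations (the radical axes):
-88.8 x + 107.6 y = -5100.65
60.0 x + 158.6 y = -1087.00
Solving the 2×2 system: x ≈ 33.7, y ≈ -19.6 km.

(33.7, -19.6)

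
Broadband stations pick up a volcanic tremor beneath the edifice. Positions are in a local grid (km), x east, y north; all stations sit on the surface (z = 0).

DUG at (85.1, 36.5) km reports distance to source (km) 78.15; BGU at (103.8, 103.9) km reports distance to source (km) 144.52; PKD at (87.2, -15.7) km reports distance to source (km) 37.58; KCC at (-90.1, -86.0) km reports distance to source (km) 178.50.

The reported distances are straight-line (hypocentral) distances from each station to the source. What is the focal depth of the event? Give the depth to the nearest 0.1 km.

Each station gives a sphere (x−x_i)² + (y−y_i)² + z² = d_i² (stations at z=0).
Subtracting the DUG sphere from BGU and PKD: z² cancels, leaving linear equations in x and y:
37.4 x + 134.8 y = -1783.22
4.2 x − 104.4 y = 3971.24
Solving: x ≈ 78.098, y ≈ -34.897 km (keep extra digits for the depth step; rounded: 78.1, -34.9).
Then from the DUG sphere: z² = 78.15² − (x − 85.1)² − (y − 36.5)² with x = 78.098, y = -34.897, so z ≈ 30.998 ≈ 31.0 km.

depth ≈ 31.0 km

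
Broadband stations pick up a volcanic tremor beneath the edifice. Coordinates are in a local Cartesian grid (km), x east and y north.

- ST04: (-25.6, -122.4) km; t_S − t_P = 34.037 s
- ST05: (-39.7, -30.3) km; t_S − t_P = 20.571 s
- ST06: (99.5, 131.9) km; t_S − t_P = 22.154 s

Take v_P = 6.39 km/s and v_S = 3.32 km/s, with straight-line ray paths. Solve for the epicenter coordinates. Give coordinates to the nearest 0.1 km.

(-52.2, 111.3)

Distance from S−P lag: d = Δt · v_P v_S / (v_P − v_S) = Δt · (6.39·3.32)/(6.39−3.32) ≈ 6.9104·Δt.
So d_ST04 = 235.21, d_ST05 = 142.15, d_ST06 = 153.09 km.
Circle about each station: (x + 25.6)² + (y + 122.4)² = 235.21²; (x + 39.7)² + (y + 30.3)² = 142.15²; (x − 99.5)² + (y − 131.9)² = 153.09².
Subtracting pairs of circle equations eliminates x²+y² and gives linear equations (the radical axes):
-28.2 x + 184.2 y = 21974.18
250.2 x + 508.6 y = 43547.94
Solving the 2×2 system: x ≈ -52.2, y ≈ 111.3 km.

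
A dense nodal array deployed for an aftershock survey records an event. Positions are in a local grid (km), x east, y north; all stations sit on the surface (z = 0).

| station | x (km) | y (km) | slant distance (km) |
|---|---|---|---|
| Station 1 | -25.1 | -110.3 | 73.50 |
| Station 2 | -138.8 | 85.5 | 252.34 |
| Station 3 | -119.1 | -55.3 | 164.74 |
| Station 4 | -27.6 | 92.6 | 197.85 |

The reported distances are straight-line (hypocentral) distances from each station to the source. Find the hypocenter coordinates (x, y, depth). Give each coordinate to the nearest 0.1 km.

Each station gives a sphere (x−x_i)² + (y−y_i)² + z² = d_i² (stations at z=0).
Subtracting the Station 1 sphere from Station 2 and Station 3: z² cancels, leaving linear equations in x and y:
-227.4 x + 391.6 y = -44493.64
-188.0 x + 110.0 y = -17290.22
Solving: x ≈ 38.607, y ≈ -91.201 km (keep extra digits for the depth step; rounded: 38.6, -91.2).
Then from the Station 1 sphere: z² = 73.50² − (x + 25.1)² − (y + 110.3)² with x = 38.607, y = -91.201, so z ≈ 31.287 ≈ 31.3 km.

(38.6, -91.2, 31.3)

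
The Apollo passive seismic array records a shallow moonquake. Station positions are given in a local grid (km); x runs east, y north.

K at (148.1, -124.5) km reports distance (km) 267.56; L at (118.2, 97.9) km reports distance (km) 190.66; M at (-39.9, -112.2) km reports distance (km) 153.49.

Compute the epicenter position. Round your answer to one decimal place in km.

Circle about each station: (x − 148.1)² + (y + 124.5)² = 267.56²; (x − 118.2)² + (y − 97.9)² = 190.66²; (x + 39.9)² + (y + 112.2)² = 153.49².
Subtracting pairs of circle equations eliminates x²+y² and gives linear equations (the radical axes):
-59.8 x + 444.8 y = 21358.91
-376.0 x + 24.6 y = 24776.16
Solving the 2×2 system: x ≈ -63.3, y ≈ 39.5 km.

(-63.3, 39.5)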